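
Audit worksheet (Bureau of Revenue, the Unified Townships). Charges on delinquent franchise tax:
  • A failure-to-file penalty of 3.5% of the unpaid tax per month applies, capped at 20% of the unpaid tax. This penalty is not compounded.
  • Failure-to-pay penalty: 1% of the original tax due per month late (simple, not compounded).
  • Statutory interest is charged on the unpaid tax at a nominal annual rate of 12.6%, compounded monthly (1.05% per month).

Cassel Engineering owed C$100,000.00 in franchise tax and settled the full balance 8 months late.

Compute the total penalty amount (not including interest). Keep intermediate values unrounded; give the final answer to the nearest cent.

C$28,000.00

Failure-to-file: 8 × 3.5% × C$100,000.00 = C$28,000.00, capped at 20% × C$100,000.00 = C$20,000.00
Failure-to-pay penalty = 1% × C$100,000.00 × 8 mo = C$8,000.00
Total penalty = C$20,000.00 + C$8,000.00 = C$28,000.00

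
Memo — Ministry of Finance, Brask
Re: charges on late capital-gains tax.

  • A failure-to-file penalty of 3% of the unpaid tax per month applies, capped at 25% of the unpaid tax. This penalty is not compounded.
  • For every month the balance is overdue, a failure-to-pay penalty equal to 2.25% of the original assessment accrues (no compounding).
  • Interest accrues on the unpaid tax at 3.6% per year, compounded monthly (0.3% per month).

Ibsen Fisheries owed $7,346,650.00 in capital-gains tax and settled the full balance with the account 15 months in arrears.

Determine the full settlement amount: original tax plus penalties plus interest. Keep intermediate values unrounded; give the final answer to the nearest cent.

$12,000,439.78

Failure-to-file: 15 × 3% × $7,346,650.00 = $3,305,992.50, capped at 25% × $7,346,650.00 = $1,836,662.50
Failure-to-pay penalty: 15 × 2.25% × $7,346,650.00 = $2,479,494.38…
Interest: $7,346,650.00 × ((1 + 0.003)^15 − 1) = $7,346,650.00 × 0.0459574… = $337,632.9055…
Total = $7,346,650.00 + $4,316,156.8750 + $337,632.9055… = $12,000,439.78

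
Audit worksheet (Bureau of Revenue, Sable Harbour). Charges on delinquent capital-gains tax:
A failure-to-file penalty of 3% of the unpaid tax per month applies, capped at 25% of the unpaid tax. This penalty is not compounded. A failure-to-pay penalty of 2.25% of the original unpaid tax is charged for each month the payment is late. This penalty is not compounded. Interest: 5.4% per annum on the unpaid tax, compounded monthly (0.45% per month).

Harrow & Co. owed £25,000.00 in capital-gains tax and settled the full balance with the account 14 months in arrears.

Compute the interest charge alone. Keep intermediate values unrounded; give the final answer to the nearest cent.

Interest: £25,000.00 × ((1 + 0.0045)^14 − 1) = £25,000.00 × 0.0648763… = £1,621.9083…

£1,621.91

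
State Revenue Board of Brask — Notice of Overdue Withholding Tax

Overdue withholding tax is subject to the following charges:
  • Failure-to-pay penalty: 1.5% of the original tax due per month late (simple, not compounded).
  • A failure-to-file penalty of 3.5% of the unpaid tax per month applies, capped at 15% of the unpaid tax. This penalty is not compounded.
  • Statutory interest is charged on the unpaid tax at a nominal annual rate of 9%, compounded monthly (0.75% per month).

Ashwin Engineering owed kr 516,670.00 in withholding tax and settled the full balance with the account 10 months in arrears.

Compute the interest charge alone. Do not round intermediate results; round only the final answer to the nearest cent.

Interest: kr 516,670.00 × ((1 + 0.0075)^10 − 1) = kr 516,670.00 × 0.0775825… = kr 40,084.5738…

kr 40,084.57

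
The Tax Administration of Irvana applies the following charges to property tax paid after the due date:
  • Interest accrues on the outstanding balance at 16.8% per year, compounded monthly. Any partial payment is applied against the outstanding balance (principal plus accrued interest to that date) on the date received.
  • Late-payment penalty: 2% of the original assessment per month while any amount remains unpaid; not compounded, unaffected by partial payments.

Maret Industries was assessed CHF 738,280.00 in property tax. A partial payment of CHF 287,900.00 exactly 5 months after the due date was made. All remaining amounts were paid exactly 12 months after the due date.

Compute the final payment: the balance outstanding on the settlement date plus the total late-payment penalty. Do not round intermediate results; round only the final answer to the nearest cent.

CHF 732,181.44

Monthly rate = 16.8% ÷ 12 = 1.4%
Balance at month 5: CHF 738,280.0000 × (1 + 0.014)^5 = CHF 791,427.0294…
After CHF 287,900.00 payment: CHF 791,427.0294… − CHF 287,900.00 = CHF 503,527.0294…
Balance at month 12: CHF 503,527.0294… × (1 + 0.014)^7 = CHF 554,994.2370…
Penalty: 12 × 2% × CHF 738,280.00 = CHF 177,187.20
Final settlement = outstanding balance + penalty = CHF 554,994.2370… + CHF 177,187.20 = CHF 732,181.44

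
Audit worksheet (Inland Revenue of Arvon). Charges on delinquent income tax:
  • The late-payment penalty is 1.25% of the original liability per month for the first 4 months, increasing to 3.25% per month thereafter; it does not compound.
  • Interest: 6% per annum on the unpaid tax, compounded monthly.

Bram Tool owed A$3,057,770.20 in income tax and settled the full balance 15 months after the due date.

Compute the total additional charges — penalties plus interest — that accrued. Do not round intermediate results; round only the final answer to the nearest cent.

Penalty, months 1–4: 4 × 1.25% × A$3,057,770.20 = A$152,888.51
Penalty, months 5–15: 11 × 3.25% × A$3,057,770.20 = A$1,093,152.85…
Interest (6%/yr ÷ 12 = 0.5%/month): A$3,057,770.20 × ((1 + 0.005)^15 − 1) = A$237,535.9601…
Penalties + interest = A$1,246,041.3565 + A$237,535.9601… = A$1,483,577.32

A$1,483,577.32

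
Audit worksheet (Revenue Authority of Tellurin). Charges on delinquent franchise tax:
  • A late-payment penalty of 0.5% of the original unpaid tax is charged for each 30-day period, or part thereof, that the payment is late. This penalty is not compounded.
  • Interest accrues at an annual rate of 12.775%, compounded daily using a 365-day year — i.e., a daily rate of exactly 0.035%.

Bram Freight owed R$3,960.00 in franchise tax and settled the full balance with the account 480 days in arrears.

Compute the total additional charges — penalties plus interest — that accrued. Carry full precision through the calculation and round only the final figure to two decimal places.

R$1,041.09

Penalty periods: ⌈480/30⌉ = 16; penalty = 16 × 0.5% × R$3,960.00 = R$316.80
Interest: R$3,960.00 × ((1 + 0.00035)^480 − 1) = R$3,960.00 × 0.18290184… = R$724.2913…
Penalties + interest = R$316.8000 + R$724.2913… = R$1,041.09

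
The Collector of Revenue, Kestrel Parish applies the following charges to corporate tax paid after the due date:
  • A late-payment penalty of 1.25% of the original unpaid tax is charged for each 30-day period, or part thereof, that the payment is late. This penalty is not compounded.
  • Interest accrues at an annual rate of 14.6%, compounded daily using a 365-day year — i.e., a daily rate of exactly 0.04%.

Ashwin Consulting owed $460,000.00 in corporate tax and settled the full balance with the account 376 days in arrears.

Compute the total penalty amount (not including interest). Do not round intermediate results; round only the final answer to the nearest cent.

Penalty periods: ⌈376/30⌉ = 13; penalty = 13 × 1.25% × $460,000.00 = $74,750.00

$74,750.00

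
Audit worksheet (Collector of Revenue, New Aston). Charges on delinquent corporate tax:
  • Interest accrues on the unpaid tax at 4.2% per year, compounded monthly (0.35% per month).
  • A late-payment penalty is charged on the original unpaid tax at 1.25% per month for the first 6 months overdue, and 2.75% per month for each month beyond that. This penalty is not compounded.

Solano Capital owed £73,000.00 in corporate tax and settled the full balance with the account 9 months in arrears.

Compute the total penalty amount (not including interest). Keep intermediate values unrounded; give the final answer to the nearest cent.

£11,497.50

Penalty, months 1–6: 6 × 1.25% × £73,000.00 = £5,475.00
Penalty, months 7–9: 3 × 2.75% × £73,000.00 = £6,022.50
Total penalty = £5,475.00 + £6,022.50 = £11,497.50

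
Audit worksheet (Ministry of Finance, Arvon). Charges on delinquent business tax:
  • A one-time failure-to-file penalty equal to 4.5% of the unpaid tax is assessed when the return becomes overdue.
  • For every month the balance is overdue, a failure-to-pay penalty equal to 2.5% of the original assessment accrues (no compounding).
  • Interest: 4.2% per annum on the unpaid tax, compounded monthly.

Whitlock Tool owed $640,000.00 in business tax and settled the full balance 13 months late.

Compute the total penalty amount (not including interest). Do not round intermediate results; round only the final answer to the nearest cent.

$236,800.00

Failure-to-file penalty: 4.5% × $640,000.00 = $28,800.00
Failure-to-pay penalty: 13 × 2.5% × $640,000.00 = $208,000.00
Total penalty = $28,800.00 + $208,000.00 = $236,800.00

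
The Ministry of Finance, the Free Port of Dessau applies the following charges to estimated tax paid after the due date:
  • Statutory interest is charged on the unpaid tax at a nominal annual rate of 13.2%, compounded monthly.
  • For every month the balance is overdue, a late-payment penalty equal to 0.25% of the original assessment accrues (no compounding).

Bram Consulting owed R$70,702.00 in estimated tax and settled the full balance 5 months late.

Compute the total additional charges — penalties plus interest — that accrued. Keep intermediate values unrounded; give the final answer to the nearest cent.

R$4,858.88

Late-payment penalty: 5 × 0.25% × R$70,702.00 = R$883.78…
Interest (13.2%/yr ÷ 12 = 1.1%/month): R$70,702.00 × ((1 + 0.011)^5 − 1) = R$3,975.1057…
Penalties + interest = R$883.7750 + R$3,975.1057… = R$4,858.88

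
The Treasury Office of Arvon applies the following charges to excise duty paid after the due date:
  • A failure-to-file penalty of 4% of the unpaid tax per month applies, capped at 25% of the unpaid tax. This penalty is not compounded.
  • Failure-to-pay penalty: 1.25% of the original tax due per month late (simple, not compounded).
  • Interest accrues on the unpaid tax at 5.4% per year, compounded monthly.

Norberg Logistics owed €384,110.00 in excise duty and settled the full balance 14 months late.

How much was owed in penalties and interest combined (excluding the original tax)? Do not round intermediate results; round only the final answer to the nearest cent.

€188,166.40

Failure-to-file: 14 × 4% × €384,110.00 = €215,101.60, capped at 25% × €384,110.00 = €96,027.50
Failure-to-pay penalty: 14 × 1.25% × €384,110.00 = €67,219.25
Interest (5.4%/yr ÷ 12 = 0.45%/month): €384,110.00 × ((1 + 0.0045)^14 − 1) = €24,919.6485…
Penalties + interest = €163,246.7500 + €24,919.6485… = €188,166.40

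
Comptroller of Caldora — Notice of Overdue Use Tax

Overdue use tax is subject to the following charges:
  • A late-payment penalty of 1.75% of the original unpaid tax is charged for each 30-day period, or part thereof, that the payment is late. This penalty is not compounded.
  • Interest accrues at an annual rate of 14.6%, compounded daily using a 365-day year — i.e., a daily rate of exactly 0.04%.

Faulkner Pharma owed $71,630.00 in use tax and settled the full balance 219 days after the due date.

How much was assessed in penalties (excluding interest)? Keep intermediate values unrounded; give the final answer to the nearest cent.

Penalty periods: ⌈219/30⌉ = 8; penalty = 8 × 1.75% × $71,630.00 = $10,028.20

$10,028.20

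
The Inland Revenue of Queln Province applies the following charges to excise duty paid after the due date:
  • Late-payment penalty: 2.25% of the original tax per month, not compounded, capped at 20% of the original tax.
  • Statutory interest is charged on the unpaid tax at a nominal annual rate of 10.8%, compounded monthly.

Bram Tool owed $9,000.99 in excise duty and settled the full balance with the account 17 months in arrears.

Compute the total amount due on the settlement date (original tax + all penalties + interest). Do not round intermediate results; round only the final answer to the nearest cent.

Penalty (uncapped): 17 × 2.25% × $9,000.99 = $3,442.88…; cap = 20% × $9,000.99 = $1,800.20… → penalty = $1,800.20…
Interest (10.8%/yr ÷ 12 = 0.9%/month): $9,000.99 × ((1 + 0.009)^17 − 1) = $1,480.9122…
Total = $9,000.99 + $1,800.1980 + $1,480.9122… = $12,282.10

$12,282.10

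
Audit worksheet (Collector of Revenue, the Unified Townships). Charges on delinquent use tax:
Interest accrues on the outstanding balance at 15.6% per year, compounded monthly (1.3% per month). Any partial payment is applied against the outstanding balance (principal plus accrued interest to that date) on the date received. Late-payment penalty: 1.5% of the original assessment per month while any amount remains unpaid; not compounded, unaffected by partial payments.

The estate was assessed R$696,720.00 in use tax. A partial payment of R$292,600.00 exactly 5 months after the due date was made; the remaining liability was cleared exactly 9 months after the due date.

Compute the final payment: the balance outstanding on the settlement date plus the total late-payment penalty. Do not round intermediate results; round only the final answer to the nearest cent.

R$568,548.93

Balance at month 5: R$696,720.0000 × (1 + 0.013)^5 = R$743,199.6635…
After R$292,600.00 payment: R$743,199.6635… − R$292,600.00 = R$450,599.6635…
Balance at month 9: R$450,599.6635… × (1 + 0.013)^4 = R$474,491.7268…
Penalty: 9 × 1.5% × R$696,720.00 = R$94,057.20
Final settlement = outstanding balance + penalty = R$474,491.7268… + R$94,057.20 = R$568,548.93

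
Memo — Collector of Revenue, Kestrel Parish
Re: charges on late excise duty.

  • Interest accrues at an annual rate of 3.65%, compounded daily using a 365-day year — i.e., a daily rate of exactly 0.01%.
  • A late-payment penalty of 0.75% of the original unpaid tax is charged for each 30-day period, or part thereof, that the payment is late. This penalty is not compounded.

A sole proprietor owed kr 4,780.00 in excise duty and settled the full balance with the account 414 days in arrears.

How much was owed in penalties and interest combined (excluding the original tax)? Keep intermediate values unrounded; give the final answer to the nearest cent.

Penalty periods: ⌈414/30⌉ = 14; penalty = 14 × 0.75% × kr 4,780.00 = kr 501.90
Interest: kr 4,780.00 × ((1 + 0.0001)^414 − 1) = kr 4,780.00 × 0.04226677… = kr 202.0352…
Penalties + interest = kr 501.9000 + kr 202.0352… = kr 703.94

kr 703.94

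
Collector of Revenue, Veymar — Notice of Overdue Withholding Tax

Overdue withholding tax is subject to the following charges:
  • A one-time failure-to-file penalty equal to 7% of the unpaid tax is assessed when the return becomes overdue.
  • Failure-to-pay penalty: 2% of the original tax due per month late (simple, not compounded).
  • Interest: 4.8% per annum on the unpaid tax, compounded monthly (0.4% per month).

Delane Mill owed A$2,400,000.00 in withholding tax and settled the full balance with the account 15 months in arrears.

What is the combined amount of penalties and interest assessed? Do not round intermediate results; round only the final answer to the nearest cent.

A$1,036,102.73

Failure-to-file penalty: 7% × A$2,400,000.00 = A$168,000.00
Failure-to-pay penalty: 15 × 2% × A$2,400,000.00 = A$720,000.00
Interest: A$2,400,000.00 × ((1 + 0.004)^15 − 1) = A$2,400,000.00 × 0.0617095… = A$148,102.7341…
Penalties + interest = A$888,000.0000 + A$148,102.7341… = A$1,036,102.73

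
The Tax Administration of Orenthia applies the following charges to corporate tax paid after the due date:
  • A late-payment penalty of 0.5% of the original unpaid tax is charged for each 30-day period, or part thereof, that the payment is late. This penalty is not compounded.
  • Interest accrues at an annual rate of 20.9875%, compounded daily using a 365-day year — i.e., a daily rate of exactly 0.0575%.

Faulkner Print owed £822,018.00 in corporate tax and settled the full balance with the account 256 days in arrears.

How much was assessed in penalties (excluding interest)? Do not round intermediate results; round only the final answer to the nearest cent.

£36,990.81

Penalty periods: ⌈256/30⌉ = 9; penalty = 9 × 0.5% × £822,018.00 = £36,990.81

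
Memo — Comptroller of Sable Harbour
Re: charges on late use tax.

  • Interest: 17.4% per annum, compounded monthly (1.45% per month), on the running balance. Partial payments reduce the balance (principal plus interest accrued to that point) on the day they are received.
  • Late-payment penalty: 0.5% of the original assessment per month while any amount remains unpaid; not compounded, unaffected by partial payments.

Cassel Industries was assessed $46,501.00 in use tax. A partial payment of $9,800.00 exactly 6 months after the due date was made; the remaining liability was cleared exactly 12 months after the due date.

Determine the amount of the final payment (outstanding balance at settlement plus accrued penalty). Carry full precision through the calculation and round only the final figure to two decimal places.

Balance at month 6: $46,501.0000 × (1 + 0.0145)^6 = $50,696.1058…
After $9,800.00 payment: $50,696.1058… − $9,800.00 = $40,896.1058…
Balance at month 12: $40,896.1058… × (1 + 0.0145)^6 = $44,585.5639…
Penalty: 12 × 0.5% × $46,501.00 = $2,790.06
Final settlement = outstanding balance + penalty = $44,585.5639… + $2,790.06 = $47,375.62

$47,375.62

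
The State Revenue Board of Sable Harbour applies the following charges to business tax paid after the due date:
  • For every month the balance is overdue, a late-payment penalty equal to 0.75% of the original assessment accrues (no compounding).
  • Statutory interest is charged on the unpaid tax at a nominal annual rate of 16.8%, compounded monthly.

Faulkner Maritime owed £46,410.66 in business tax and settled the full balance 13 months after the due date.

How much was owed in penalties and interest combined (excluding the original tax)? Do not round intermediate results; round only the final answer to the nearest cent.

Late-payment penalty: 13 × 0.75% × £46,410.66 = £4,525.04…
Interest (16.8%/yr ÷ 12 = 1.4%/month): £46,410.66 × ((1 + 0.014)^13 − 1) = £9,193.9961…
Penalties + interest = £4,525.0394… + £9,193.9961… = £13,719.04

£13,719.04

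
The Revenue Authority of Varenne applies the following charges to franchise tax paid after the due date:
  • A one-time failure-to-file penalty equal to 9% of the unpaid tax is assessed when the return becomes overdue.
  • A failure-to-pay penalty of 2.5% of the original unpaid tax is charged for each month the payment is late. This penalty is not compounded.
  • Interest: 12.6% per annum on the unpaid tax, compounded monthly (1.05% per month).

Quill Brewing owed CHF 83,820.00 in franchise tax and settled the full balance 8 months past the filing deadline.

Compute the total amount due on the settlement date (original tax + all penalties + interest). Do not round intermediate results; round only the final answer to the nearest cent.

CHF 115,432.94

Failure-to-file penalty: 9% × CHF 83,820.00 = CHF 7,543.80
Failure-to-pay penalty: 8 × 2.5% × CHF 83,820.00 = CHF 16,764.00
Interest: CHF 83,820.00 × ((1 + 0.0105)^8 − 1) = CHF 83,820.00 × 0.0871527… = CHF 7,305.1381…
Total = CHF 83,820.00 + CHF 24,307.8000 + CHF 7,305.1381… = CHF 115,432.94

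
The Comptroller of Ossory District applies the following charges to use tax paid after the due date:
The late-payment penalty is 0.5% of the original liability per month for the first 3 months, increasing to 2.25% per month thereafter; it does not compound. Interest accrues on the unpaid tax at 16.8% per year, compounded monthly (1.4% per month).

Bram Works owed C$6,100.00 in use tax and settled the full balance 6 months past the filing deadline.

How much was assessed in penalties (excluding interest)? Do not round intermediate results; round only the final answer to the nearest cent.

C$503.25

Penalty, months 1–3: 3 × 0.5% × C$6,100.00 = C$91.50
Penalty, months 4–6: 3 × 2.25% × C$6,100.00 = C$411.75
Total penalty = C$91.50 + C$411.75 = C$503.25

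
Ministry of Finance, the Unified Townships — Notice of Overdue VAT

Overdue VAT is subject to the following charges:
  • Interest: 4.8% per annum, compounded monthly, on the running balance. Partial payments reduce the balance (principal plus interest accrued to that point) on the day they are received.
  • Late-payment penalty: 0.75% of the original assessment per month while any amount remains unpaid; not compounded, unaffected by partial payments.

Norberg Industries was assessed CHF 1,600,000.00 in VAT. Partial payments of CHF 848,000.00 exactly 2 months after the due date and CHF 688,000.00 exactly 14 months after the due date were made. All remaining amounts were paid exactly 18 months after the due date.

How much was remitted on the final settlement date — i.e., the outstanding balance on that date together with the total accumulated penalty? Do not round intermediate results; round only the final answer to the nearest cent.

Monthly rate = 4.8% ÷ 12 = 0.4%
Balance at month 2: CHF 1,600,000.0000 × (1 + 0.004)^2 = CHF 1,612,825.6000
After CHF 848,000.00 payment: CHF 1,612,825.6000 − CHF 848,000.00 = CHF 764,825.6000
Balance at month 14: CHF 764,825.6000 × (1 + 0.004)^12 = CHF 802,355.7509…
After CHF 688,000.00 payment: CHF 802,355.7509… − CHF 688,000.00 = CHF 114,355.7509…
Balance at month 18: CHF 114,355.7509… × (1 + 0.004)^4 = CHF 116,196.4504…
Penalty: 18 × 0.75% × CHF 1,600,000.00 = CHF 216,000.00
Final settlement = outstanding balance + penalty = CHF 116,196.4504… + CHF 216,000.00 = CHF 332,196.45

CHF 332,196.45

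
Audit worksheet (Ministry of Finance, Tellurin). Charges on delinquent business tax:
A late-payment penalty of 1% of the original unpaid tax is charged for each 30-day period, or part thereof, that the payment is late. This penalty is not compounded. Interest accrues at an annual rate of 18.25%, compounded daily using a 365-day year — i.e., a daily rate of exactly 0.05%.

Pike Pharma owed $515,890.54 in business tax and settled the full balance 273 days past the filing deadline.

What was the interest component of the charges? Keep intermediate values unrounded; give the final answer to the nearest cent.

$75,431.34

Interest: $515,890.54 × ((1 + 0.0005)^273 − 1) = $515,890.54 × 0.14621578… = $75,431.3354…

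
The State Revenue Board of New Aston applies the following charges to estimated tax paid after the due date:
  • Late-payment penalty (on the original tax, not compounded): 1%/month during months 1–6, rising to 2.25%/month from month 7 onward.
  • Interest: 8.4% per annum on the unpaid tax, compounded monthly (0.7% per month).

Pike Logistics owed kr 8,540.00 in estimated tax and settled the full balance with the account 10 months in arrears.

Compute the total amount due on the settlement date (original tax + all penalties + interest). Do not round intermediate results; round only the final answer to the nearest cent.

kr 10,437.99

Penalty, months 1–6: 6 × 1% × kr 8,540.00 = kr 512.40
Penalty, months 7–10: 4 × 2.25% × kr 8,540.00 = kr 768.60
Interest: kr 8,540.00 × ((1 + 0.007)^10 − 1) = kr 8,540.00 × 0.0722467… = kr 616.9865…
Total = kr 8,540.00 + kr 1,281.0000 + kr 616.9865… = kr 10,437.99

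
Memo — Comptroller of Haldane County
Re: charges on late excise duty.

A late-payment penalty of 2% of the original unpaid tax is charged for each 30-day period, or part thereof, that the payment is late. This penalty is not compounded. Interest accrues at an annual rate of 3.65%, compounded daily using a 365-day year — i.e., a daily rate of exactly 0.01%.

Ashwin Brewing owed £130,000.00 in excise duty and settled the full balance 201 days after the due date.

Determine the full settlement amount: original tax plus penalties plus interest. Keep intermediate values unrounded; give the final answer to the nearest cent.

Penalty periods: ⌈201/30⌉ = 7; penalty = 7 × 2% × £130,000.00 = £18,200.00
Interest: £130,000.00 × ((1 + 0.0001)^201 − 1) = £130,000.00 × 0.02030234… = £2,639.3042…
Total = £130,000.00 + £18,200.0000 + £2,639.3042… = £150,839.30

£150,839.30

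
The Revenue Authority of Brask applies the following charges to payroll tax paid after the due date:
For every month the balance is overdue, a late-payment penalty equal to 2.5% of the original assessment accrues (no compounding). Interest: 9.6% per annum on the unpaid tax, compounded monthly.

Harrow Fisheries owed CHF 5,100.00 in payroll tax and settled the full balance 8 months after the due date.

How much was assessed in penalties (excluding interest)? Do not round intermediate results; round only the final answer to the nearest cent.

CHF 1,020.00

Late-payment penalty: 8 × 2.5% × CHF 5,100.00 = CHF 1,020.00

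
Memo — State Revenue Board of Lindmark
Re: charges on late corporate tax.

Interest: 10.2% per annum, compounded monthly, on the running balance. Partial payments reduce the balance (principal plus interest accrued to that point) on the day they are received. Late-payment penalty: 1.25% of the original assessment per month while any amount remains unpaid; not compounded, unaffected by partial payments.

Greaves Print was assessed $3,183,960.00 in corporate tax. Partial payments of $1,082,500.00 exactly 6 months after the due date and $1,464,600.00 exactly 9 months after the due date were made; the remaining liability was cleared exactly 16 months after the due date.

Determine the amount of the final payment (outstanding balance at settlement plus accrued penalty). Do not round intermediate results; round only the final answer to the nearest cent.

Monthly rate = 10.2% ÷ 12 = 0.85%
Balance at month 6: $3,183,960.0000 × (1 + 0.0085)^6 = $3,349,831.9338…
After $1,082,500.00 payment: $3,349,831.9338… − $1,082,500.00 = $2,267,331.9338…
Balance at month 9: $2,267,331.9338… × (1 + 0.0085)^3 = $2,325,641.7347…
After $1,464,600.00 payment: $2,325,641.7347… − $1,464,600.00 = $861,041.7347…
Balance at month 16: $861,041.7347… × (1 + 0.0085)^7 = $913,598.7992…
Penalty: 16 × 1.25% × $3,183,960.00 = $636,792.00
Final settlement = outstanding balance + penalty = $913,598.7992… + $636,792.00 = $1,550,390.80

$1,550,390.80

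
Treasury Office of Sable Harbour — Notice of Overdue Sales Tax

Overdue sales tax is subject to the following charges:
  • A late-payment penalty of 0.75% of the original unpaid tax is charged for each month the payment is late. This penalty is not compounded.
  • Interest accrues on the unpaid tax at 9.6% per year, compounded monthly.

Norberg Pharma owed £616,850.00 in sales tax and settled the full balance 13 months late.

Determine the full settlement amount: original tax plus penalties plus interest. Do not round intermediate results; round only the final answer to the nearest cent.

Late-payment penalty: 13 × 0.75% × £616,850.00 = £60,142.88…
Interest (9.6%/yr ÷ 12 = 0.8%/month): £616,850.00 × ((1 + 0.008)^13 − 1) = £67,323.8746…
Total = £616,850.00 + £60,142.8750 + £67,323.8746… = £744,316.75

£744,316.75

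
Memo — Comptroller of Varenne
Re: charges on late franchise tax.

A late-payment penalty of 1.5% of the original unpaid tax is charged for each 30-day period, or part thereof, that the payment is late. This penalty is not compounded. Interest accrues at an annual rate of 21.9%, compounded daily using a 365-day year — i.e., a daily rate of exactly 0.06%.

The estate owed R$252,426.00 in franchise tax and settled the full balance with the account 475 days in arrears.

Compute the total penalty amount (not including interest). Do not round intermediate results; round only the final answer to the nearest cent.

Penalty periods: ⌈475/30⌉ = 16; penalty = 16 × 1.5% × R$252,426.00 = R$60,582.24

R$60,582.24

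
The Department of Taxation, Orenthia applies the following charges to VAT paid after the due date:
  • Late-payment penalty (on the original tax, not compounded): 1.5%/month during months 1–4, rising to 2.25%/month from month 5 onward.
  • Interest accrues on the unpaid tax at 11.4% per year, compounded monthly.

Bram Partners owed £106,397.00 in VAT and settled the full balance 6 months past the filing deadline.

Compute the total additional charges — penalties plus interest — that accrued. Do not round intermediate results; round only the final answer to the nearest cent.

£17,382.19

Penalty, months 1–4: 4 × 1.5% × £106,397.00 = £6,383.82
Penalty, months 5–6: 2 × 2.25% × £106,397.00 = £4,787.87…
Interest (11.4%/yr ÷ 12 = 0.95%/month): £106,397.00 × ((1 + 0.0095)^6 − 1) = £6,210.5014…
Penalties + interest = £11,171.6850 + £6,210.5014… = £17,382.19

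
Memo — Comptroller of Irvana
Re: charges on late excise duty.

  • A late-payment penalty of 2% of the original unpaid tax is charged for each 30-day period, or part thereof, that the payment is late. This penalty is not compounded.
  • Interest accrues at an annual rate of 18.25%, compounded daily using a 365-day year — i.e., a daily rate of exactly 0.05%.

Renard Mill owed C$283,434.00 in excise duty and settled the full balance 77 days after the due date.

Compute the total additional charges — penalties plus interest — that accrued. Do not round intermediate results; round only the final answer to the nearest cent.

Penalty periods: ⌈77/30⌉ = 3; penalty = 3 × 2% × C$283,434.00 = C$17,006.04
Interest: C$283,434.00 × ((1 + 0.0005)^77 − 1) = C$283,434.00 × 0.03924073… = C$11,122.1568…
Penalties + interest = C$17,006.0400 + C$11,122.1568… = C$28,128.20

C$28,128.20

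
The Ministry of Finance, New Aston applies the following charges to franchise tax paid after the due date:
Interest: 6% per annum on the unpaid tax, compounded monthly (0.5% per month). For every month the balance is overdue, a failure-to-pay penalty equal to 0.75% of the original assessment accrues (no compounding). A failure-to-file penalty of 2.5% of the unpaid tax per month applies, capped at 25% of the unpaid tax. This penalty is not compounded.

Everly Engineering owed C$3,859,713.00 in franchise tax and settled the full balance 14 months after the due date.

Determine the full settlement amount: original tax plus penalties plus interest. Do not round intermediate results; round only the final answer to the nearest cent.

C$5,509,049.93

Failure-to-file: 14 × 2.5% × C$3,859,713.00 = C$1,350,899.55, capped at 25% × C$3,859,713.00 = C$964,928.25
Failure-to-pay penalty: 14 × 0.75% × C$3,859,713.00 = C$405,269.87…
Interest: C$3,859,713.00 × ((1 + 0.005)^14 − 1) = C$3,859,713.00 × 0.0723211… = C$279,138.8131…
Total = C$3,859,713.00 + C$1,370,198.1150 + C$279,138.8131… = C$5,509,049.93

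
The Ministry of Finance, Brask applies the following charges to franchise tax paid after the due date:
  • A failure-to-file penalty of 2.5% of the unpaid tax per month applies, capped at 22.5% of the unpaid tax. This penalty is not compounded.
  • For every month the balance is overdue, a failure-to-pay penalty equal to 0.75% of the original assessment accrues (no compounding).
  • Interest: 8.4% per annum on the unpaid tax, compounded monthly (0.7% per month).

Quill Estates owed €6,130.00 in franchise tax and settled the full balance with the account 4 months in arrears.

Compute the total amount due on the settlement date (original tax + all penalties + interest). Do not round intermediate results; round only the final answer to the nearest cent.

Failure-to-file: 4 × 2.5% × €6,130.00 = €613.00 (under the 22.5% cap)
Failure-to-pay penalty = 0.75% × €6,130.00 × 4 mo = €183.90
Interest: €6,130.00 × ((1 + 0.007)^4 − 1) = €6,130.00 × 0.0282954… = €173.4506…
Total = €6,130.00 + €796.9000 + €173.4506… = €7,100.35

€7,100.35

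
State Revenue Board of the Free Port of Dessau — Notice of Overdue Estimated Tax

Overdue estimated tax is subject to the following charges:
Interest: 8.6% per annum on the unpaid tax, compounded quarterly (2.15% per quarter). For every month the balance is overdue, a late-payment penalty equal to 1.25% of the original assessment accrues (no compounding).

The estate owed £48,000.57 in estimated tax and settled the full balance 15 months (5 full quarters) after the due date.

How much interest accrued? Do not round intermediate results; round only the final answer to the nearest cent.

Interest: £48,000.57 × ((1 + 0.0215)^5 − 1) = £48,000.57 × 0.1122230… = £5,386.7659…

£5,386.77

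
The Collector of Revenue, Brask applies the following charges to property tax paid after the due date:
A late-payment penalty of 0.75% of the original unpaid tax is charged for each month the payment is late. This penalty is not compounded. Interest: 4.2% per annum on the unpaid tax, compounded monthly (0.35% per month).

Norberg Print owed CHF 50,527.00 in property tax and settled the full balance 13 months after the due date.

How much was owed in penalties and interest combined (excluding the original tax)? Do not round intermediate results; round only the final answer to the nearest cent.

CHF 7,274.26

Late-payment penalty = 0.75% × CHF 50,527.00 × 13 mo = CHF 4,926.38…
Interest: CHF 50,527.00 × ((1 + 0.0035)^13 − 1) = CHF 50,527.00 × 0.0464679… = CHF 2,347.8821…
Penalties + interest = CHF 4,926.3825 + CHF 2,347.8821… = CHF 7,274.26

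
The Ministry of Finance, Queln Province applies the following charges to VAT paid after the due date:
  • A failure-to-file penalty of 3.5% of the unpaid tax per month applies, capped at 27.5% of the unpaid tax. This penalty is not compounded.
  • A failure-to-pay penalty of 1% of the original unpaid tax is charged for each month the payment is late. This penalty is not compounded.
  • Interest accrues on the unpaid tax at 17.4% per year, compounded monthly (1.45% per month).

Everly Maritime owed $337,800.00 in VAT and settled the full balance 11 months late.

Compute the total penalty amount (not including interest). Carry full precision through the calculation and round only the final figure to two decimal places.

Failure-to-file: 11 × 3.5% × $337,800.00 = $130,053.00, capped at 27.5% × $337,800.00 = $92,895.00
Failure-to-pay penalty = 1% × $337,800.00 × 11 mo = $37,158.00
Total penalty = $92,895.00 + $37,158.00 = $130,053.00

$130,053.00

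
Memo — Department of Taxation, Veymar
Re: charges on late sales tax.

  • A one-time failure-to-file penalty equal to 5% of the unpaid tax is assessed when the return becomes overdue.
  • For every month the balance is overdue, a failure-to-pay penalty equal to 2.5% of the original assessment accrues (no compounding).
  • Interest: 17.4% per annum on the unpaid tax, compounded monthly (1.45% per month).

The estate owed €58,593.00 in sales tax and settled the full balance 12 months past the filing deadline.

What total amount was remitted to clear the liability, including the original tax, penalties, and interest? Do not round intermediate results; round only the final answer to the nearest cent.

€90,149.41

Failure-to-file penalty: 5% × €58,593.00 = €2,929.65
Failure-to-pay penalty: 12 × 2.5% × €58,593.00 = €17,577.90
Interest: €58,593.00 × ((1 + 0.0145)^12 − 1) = €58,593.00 × 0.1885696… = €11,048.8583…
Total = €58,593.00 + €20,507.5500 + €11,048.8583… = €90,149.41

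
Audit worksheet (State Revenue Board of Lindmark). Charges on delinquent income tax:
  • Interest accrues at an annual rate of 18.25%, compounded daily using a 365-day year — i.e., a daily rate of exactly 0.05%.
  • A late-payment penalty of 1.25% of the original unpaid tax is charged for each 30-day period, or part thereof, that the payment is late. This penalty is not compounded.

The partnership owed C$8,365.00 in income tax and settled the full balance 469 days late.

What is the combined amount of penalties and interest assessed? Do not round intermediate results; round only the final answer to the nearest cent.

Penalty periods: ⌈469/30⌉ = 16; penalty = 16 × 1.25% × C$8,365.00 = C$1,673.00
Interest: C$8,365.00 × ((1 + 0.0005)^469 − 1) = C$8,365.00 × 0.26420238… = C$2,210.0529…
Penalties + interest = C$1,673.0000 + C$2,210.0529… = C$3,883.05

C$3,883.05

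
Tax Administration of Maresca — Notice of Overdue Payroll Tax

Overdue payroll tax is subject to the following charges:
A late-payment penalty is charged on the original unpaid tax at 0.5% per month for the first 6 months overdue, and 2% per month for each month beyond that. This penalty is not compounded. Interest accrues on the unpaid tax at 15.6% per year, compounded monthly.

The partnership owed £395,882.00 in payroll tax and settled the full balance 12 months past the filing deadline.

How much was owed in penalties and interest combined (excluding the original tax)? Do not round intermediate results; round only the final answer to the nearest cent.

Penalty, months 1–6: 6 × 0.5% × £395,882.00 = £11,876.46
Penalty, months 7–12: 6 × 2% × £395,882.00 = £47,505.84
Interest (15.6%/yr ÷ 12 = 1.3%/month): £395,882.00 × ((1 + 0.013)^12 − 1) = £66,370.3205…
Penalties + interest = £59,382.3000 + £66,370.3205… = £125,752.62

£125,752.62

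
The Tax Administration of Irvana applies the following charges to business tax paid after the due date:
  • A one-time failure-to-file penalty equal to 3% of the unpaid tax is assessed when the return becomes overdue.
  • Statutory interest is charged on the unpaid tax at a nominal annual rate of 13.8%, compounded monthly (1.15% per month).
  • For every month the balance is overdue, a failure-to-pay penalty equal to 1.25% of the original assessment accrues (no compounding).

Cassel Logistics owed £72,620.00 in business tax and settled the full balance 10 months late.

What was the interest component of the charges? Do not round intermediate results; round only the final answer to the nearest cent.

£8,797.00

Interest: £72,620.00 × ((1 + 0.0115)^10 − 1) = £72,620.00 × 0.1211375… = £8,797.0037…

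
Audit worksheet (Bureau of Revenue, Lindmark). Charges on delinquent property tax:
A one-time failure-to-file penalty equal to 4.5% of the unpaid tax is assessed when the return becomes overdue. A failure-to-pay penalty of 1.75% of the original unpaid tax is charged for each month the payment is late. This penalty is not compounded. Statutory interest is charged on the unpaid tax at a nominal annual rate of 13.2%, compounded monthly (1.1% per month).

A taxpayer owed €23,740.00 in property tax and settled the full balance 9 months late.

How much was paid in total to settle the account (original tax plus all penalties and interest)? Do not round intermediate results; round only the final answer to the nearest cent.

Failure-to-file penalty: 4.5% × €23,740.00 = €1,068.30
Failure-to-pay penalty: 9 × 1.75% × €23,740.00 = €3,739.05
Interest: €23,740.00 × ((1 + 0.011)^9 − 1) = €23,740.00 × 0.1034697… = €2,456.3699…
Total = €23,740.00 + €4,807.3500 + €2,456.3699… = €31,003.72

€31,003.72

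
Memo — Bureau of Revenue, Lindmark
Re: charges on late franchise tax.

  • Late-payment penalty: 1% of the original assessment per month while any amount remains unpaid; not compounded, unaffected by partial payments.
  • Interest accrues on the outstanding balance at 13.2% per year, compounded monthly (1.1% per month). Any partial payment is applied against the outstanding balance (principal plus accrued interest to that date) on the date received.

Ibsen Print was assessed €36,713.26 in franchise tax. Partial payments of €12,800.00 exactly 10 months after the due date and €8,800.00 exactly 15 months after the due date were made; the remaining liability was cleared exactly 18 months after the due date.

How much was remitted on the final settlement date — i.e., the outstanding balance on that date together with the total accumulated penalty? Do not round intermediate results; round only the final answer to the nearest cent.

Balance at month 10: €36,713.2600 × (1 + 0.011)^10 = €40,957.6005…
After €12,800.00 payment: €40,957.6005… − €12,800.00 = €28,157.6005…
Balance at month 15: €28,157.6005… × (1 + 0.011)^5 = €29,740.7161…
After €8,800.00 payment: €29,740.7161… − €8,800.00 = €20,940.7161…
Balance at month 18: €20,940.7161… × (1 + 0.011)^3 = €21,639.3891…
Penalty: 18 × 1% × €36,713.26 = €6,608.39…
Final settlement = outstanding balance + penalty = €21,639.3891… + €6,608.39… = €28,247.78

€28,247.78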